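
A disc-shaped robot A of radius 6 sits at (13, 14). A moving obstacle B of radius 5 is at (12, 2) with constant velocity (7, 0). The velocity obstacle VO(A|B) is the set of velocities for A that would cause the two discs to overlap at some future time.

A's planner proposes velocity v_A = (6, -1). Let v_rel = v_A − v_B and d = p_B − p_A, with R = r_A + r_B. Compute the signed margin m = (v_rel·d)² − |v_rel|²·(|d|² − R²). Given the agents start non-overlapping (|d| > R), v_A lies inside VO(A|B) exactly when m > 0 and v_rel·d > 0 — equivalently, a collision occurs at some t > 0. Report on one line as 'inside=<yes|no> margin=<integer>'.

d = (-1, -12),  |d|² = 145;  R = 6+5 = 11,  c = 145−11² = 24
v_rel = (-1, -1),  |v_rel|² = 2;  v_rel·d = (-1)·(-1) + (-1)·(-12) = 13
2·t² − 26·t + 24 = 0  ⇒  m = 13² − 2·24 = 121
m = 121 > 0,  v_rel·d = 13 > 0  ⇒  inside

inside=yes margin=121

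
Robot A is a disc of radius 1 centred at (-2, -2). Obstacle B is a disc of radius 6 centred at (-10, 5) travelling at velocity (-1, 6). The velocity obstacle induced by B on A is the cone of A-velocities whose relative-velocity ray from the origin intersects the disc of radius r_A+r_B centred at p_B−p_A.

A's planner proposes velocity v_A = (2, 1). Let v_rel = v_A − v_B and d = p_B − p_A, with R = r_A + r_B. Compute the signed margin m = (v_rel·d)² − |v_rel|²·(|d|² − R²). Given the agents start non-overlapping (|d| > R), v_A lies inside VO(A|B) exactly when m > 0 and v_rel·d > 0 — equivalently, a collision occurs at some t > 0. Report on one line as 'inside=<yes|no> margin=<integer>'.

d = (-8, 7),  |d|² = 113;  R = 1+6 = 7,  c = 113−7² = 64
v_rel = (3, -5),  |v_rel|² = 34;  v_rel·d = (3)·(-8) + (-5)·(7) = -59
34·t² + 118·t + 64 = 0  ⇒  m = (-59)² − 34·64 = 1305
m = 1305 > 0,  v_rel·d = -59 < 0  ⇒  outside

inside=no margin=1305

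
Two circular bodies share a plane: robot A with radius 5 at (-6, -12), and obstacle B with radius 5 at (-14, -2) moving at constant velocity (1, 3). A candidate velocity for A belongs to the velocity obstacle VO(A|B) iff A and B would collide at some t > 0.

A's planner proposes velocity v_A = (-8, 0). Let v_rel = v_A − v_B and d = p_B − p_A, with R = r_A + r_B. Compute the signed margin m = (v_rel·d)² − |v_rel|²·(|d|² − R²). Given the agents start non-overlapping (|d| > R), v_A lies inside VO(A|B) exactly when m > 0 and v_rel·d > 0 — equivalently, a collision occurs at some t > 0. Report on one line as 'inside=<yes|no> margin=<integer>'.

d = (-8, 10),  |d|² = 164;  R = 5+5 = 10,  c = 164−10² = 64
v_rel = (-9, -3),  |v_rel|² = 90;  v_rel·d = (-9)·(-8) + (-3)·(10) = 42
90·t² − 84·t + 64 = 0  ⇒  m = 42² − 90·64 = -3996
m = -3996 < 0,  v_rel·d = 42 > 0  ⇒  outside

inside=no margin=-3996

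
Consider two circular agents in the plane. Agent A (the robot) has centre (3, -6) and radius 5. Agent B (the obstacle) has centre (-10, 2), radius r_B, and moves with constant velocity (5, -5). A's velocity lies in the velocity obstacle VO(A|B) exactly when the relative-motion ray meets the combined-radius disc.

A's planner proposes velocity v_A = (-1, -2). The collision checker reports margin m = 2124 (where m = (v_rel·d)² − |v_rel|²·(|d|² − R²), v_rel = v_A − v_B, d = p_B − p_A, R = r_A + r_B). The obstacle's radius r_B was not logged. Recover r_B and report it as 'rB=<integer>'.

m = 2124
d = (-13, 8);  v_rel = (-6, 3),  |v_rel|² = 45
v_rel×d = (-6)·(8) − (3)·(-13) = -9
since m = R²·45 − (-9)²:  R² = (81 + 2124) / 45 = 49
R = √49 = 7  ⇒  r_B = 7 − 5 = 2

rB=2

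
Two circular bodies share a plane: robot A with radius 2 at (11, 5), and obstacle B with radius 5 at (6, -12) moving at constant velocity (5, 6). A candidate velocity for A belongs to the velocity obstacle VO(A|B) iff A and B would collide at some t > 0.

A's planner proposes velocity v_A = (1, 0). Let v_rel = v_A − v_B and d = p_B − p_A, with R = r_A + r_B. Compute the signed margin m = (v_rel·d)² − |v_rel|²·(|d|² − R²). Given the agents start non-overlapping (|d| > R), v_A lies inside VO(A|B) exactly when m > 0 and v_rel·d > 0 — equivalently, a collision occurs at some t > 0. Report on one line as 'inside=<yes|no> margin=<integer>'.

d = (-5, -17),  |d|² = 314;  R = 2+5 = 7,  c = 314−7² = 265
v_rel = (-4, -6),  |v_rel|² = 52;  v_rel·d = (-4)·(-5) + (-6)·(-17) = 122
52·t² − 244·t + 265 = 0  ⇒  m = 122² − 52·265 = 1104
m = 1104 > 0,  v_rel·d = 122 > 0  ⇒  inside

inside=yes margin=1104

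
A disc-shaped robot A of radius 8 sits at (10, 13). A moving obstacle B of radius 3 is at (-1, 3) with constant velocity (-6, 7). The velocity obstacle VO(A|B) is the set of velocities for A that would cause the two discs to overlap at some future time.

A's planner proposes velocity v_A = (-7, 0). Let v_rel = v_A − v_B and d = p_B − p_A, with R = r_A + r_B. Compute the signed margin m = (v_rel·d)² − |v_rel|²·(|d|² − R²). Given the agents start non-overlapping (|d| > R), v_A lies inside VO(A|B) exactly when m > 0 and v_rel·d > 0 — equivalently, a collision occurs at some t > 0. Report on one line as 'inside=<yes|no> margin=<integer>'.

d = (-11, -10),  |d|² = 221;  R = 8+3 = 11,  c = 221−11² = 100
v_rel = (-1, -7),  |v_rel|² = 50;  v_rel·d = (-1)·(-11) + (-7)·(-10) = 81
50·t² − 162·t + 100 = 0  ⇒  m = 81² − 50·100 = 1561
m = 1561 > 0,  v_rel·d = 81 > 0  ⇒  inside

inside=yes margin=1561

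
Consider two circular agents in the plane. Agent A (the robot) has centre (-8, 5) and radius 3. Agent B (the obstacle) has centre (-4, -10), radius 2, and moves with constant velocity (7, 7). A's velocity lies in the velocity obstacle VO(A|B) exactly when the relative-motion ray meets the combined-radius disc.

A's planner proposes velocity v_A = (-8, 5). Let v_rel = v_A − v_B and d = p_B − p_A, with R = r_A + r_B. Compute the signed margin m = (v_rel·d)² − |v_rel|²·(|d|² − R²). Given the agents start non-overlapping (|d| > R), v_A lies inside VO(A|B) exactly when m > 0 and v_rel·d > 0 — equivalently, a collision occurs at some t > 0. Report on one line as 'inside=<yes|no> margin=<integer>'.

d = (4, -15),  |d|² = 241;  R = 3+2 = 5,  c = 241−5² = 216
v_rel = (-15, -2),  |v_rel|² = 229;  v_rel·d = (-15)·(4) + (-2)·(-15) = -30
229·t² + 60·t + 216 = 0  ⇒  m = (-30)² − 229·216 = -48564
m = -48564 < 0,  v_rel·d = -30 < 0  ⇒  outside

inside=no margin=-48564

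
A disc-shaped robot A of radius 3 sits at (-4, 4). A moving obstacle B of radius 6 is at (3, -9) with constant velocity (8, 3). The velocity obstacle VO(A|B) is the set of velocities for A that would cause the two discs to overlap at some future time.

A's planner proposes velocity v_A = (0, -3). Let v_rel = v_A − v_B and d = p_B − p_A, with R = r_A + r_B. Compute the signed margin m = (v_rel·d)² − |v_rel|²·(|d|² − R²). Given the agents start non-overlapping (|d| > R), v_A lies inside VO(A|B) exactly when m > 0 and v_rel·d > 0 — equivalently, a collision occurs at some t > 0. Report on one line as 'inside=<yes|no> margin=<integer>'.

d = (7, -13),  |d|² = 218;  R = 3+6 = 9,  c = 218−9² = 137
v_rel = (-8, -6),  |v_rel|² = 100;  v_rel·d = (-8)·(7) + (-6)·(-13) = 22
100·t² − 44·t + 137 = 0  ⇒  m = 22² − 100·137 = -13216
m = -13216 < 0,  v_rel·d = 22 > 0  ⇒  outside

inside=no margin=-13216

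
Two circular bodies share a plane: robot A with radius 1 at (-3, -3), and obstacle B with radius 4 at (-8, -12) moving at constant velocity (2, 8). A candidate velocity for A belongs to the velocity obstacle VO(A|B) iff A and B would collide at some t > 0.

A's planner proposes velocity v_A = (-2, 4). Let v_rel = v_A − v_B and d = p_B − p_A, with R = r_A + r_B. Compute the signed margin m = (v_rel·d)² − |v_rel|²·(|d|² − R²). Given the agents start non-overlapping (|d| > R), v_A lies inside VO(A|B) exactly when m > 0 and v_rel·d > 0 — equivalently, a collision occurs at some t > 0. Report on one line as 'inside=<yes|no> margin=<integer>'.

d = (-5, -9),  |d|² = 106;  R = 1+4 = 5,  c = 106−5² = 81
v_rel = (-4, -4),  |v_rel|² = 32;  v_rel·d = (-4)·(-5) + (-4)·(-9) = 56
32·t² − 112·t + 81 = 0  ⇒  m = 56² − 32·81 = 544
m = 544 > 0,  v_rel·d = 56 > 0  ⇒  inside

inside=yes margin=544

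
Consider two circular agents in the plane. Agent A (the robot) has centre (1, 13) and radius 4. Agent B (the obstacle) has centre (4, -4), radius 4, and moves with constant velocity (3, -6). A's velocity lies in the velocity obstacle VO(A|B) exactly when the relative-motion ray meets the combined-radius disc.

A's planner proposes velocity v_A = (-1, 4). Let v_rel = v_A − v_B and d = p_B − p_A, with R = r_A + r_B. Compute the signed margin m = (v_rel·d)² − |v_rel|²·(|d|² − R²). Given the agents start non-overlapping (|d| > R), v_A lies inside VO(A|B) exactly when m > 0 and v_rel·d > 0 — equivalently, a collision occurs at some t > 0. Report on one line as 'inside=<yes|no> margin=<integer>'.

d = (3, -17),  |d|² = 298;  R = 4+4 = 8,  c = 298−8² = 234
v_rel = (-4, 10),  |v_rel|² = 116;  v_rel·d = (-4)·(3) + (10)·(-17) = -182
116·t² + 364·t + 234 = 0  ⇒  m = (-182)² − 116·234 = 5980
m = 5980 > 0,  v_rel·d = -182 < 0  ⇒  outside

inside=no margin=5980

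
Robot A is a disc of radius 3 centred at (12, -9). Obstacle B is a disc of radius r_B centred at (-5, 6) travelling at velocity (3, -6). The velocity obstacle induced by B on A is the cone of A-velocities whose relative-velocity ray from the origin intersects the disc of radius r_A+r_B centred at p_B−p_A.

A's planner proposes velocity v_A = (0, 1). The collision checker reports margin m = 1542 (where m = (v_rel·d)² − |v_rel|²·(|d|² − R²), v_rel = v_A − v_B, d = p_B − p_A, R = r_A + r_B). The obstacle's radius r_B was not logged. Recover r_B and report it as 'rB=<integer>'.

m = 1542
d = (-17, 15);  v_rel = (-3, 7),  |v_rel|² = 58
v_rel×d = (-3)·(15) − (7)·(-17) = 74
since m = R²·58 − 74²:  R² = (5476 + 1542) / 58 = 121
R = √121 = 11  ⇒  r_B = 11 − 3 = 8

rB=8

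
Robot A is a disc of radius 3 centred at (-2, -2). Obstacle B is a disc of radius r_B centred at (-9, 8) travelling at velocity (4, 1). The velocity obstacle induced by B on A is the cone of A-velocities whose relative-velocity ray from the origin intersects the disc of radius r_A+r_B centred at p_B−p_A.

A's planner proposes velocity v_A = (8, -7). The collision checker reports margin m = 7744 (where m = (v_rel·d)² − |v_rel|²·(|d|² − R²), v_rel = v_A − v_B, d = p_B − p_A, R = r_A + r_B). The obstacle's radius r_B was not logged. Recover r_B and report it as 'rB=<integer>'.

m = 7744
d = (-7, 10);  v_rel = (4, -8),  |v_rel|² = 80
v_rel×d = (4)·(10) − (-8)·(-7) = -16
since m = R²·80 − (-16)²:  R² = (256 + 7744) / 80 = 100
R = √100 = 10  ⇒  r_B = 10 − 3 = 7

rB=7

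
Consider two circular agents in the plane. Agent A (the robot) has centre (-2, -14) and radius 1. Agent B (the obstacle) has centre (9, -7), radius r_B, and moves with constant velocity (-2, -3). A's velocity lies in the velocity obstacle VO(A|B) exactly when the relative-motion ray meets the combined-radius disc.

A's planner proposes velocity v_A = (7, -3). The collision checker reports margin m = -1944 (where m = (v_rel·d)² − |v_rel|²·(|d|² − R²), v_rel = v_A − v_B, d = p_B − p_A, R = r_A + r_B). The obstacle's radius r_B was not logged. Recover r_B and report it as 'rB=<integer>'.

m = -1944
d = (11, 7);  v_rel = (9, 0),  |v_rel|² = 81
v_rel×d = (9)·(7) − (0)·(11) = 63
since m = R²·81 − 63²:  R² = (3969 + -1944) / 81 = 25
R = √25 = 5  ⇒  r_B = 5 − 1 = 4

rB=4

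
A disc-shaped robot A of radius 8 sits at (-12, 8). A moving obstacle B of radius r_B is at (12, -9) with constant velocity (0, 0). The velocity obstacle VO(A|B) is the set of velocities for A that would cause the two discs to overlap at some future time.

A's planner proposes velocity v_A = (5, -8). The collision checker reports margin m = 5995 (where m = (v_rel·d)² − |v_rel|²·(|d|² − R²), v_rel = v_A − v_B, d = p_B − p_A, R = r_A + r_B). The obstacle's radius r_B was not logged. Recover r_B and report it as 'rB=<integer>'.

m = 5995
d = (24, -17);  v_rel = (5, -8),  |v_rel|² = 89
v_rel×d = (5)·(-17) − (-8)·(24) = 107
since m = R²·89 − 107²:  R² = (11449 + 5995) / 89 = 196
R = √196 = 14  ⇒  r_B = 14 − 8 = 6

rB=6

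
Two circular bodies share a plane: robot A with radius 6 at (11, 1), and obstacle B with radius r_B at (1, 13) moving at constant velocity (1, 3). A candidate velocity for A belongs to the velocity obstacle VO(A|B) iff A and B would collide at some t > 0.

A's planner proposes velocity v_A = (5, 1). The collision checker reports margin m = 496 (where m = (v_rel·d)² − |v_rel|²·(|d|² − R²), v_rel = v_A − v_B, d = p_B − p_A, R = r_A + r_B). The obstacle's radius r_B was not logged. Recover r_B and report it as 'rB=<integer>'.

m = 496
d = (-10, 12);  v_rel = (4, -2),  |v_rel|² = 20
v_rel×d = (4)·(12) − (-2)·(-10) = 28
since m = R²·20 − 28²:  R² = (784 + 496) / 20 = 64
R = √64 = 8  ⇒  r_B = 8 − 6 = 2

rB=2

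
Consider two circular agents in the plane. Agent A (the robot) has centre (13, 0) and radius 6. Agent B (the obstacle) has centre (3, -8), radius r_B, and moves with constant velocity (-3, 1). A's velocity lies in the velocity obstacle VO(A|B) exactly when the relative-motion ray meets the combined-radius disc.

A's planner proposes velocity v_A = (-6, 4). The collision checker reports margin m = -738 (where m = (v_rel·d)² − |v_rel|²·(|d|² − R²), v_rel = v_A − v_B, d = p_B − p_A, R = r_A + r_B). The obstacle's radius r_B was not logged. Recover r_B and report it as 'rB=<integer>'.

m = -738
d = (-10, -8);  v_rel = (-3, 3),  |v_rel|² = 18
v_rel×d = (-3)·(-8) − (3)·(-10) = 54
since m = R²·18 − 54²:  R² = (2916 + -738) / 18 = 121
R = √121 = 11  ⇒  r_B = 11 − 6 = 5

rB=5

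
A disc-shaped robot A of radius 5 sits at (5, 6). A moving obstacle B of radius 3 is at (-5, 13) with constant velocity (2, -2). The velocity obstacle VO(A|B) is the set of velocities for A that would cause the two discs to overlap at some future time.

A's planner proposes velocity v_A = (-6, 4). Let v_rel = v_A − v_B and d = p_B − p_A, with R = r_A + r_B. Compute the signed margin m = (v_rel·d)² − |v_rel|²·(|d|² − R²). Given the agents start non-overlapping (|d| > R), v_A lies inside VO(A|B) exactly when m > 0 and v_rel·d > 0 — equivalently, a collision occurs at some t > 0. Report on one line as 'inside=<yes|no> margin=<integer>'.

d = (-10, 7),  |d|² = 149;  R = 5+3 = 8,  c = 149−8² = 85
v_rel = (-8, 6),  |v_rel|² = 100;  v_rel·d = (-8)·(-10) + (6)·(7) = 122
100·t² − 244·t + 85 = 0  ⇒  m = 122² − 100·85 = 6384
m = 6384 > 0,  v_rel·d = 122 > 0  ⇒  inside

inside=yes margin=6384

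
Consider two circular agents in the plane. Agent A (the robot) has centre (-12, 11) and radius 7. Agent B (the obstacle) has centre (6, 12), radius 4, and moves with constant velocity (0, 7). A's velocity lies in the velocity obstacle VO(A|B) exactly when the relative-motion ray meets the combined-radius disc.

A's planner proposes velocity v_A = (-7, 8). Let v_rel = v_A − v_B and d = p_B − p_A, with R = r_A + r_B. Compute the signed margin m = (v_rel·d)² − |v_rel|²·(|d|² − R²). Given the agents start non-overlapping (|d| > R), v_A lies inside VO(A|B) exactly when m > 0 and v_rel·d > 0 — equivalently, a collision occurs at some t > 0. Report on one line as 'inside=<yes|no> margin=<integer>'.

d = (18, 1),  |d|² = 325;  R = 7+4 = 11,  c = 325−11² = 204
v_rel = (-7, 1),  |v_rel|² = 50;  v_rel·d = (-7)·(18) + (1)·(1) = -125
50·t² + 250·t + 204 = 0  ⇒  m = (-125)² − 50·204 = 5425
m = 5425 > 0,  v_rel·d = -125 < 0  ⇒  outside

inside=no margin=5425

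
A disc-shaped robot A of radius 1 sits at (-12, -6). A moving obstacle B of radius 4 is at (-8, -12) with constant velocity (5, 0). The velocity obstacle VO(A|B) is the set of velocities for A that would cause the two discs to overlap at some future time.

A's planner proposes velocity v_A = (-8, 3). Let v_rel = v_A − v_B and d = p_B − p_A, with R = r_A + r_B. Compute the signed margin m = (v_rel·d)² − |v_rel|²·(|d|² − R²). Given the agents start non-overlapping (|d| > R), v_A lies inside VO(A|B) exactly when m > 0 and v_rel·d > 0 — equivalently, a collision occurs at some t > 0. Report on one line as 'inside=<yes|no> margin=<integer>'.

d = (4, -6),  |d|² = 52;  R = 1+4 = 5,  c = 52−5² = 27
v_rel = (-13, 3),  |v_rel|² = 178;  v_rel·d = (-13)·(4) + (3)·(-6) = -70
178·t² + 140·t + 27 = 0  ⇒  m = (-70)² − 178·27 = 94
m = 94 > 0,  v_rel·d = -70 < 0  ⇒  outside

inside=no margin=94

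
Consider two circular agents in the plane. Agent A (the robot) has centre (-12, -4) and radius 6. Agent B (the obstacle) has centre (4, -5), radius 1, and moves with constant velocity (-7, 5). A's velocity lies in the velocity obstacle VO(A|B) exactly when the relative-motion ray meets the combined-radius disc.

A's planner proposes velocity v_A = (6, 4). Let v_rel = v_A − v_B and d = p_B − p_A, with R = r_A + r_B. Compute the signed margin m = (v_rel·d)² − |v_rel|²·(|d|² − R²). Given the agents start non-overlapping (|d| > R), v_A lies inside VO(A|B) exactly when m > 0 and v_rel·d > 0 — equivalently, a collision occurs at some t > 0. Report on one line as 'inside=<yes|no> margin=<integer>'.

d = (16, -1),  |d|² = 257;  R = 6+1 = 7,  c = 257−7² = 208
v_rel = (13, -1),  |v_rel|² = 170;  v_rel·d = (13)·(16) + (-1)·(-1) = 209
170·t² − 418·t + 208 = 0  ⇒  m = 209² − 170·208 = 8321
m = 8321 > 0,  v_rel·d = 209 > 0  ⇒  inside

inside=yes margin=8321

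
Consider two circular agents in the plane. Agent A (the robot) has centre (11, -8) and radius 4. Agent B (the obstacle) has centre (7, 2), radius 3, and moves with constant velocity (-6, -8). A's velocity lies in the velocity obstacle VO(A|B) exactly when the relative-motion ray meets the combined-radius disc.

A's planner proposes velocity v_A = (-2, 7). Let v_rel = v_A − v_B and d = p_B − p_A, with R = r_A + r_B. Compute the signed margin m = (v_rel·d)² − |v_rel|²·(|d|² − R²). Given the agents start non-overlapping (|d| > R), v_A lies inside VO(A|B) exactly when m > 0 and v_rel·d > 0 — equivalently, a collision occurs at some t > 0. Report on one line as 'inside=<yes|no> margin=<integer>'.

d = (-4, 10),  |d|² = 116;  R = 4+3 = 7,  c = 116−7² = 67
v_rel = (4, 15),  |v_rel|² = 241;  v_rel·d = (4)·(-4) + (15)·(10) = 134
241·t² − 268·t + 67 = 0  ⇒  m = 134² − 241·67 = 1809
m = 1809 > 0,  v_rel·d = 134 > 0  ⇒  inside

inside=yes margin=1809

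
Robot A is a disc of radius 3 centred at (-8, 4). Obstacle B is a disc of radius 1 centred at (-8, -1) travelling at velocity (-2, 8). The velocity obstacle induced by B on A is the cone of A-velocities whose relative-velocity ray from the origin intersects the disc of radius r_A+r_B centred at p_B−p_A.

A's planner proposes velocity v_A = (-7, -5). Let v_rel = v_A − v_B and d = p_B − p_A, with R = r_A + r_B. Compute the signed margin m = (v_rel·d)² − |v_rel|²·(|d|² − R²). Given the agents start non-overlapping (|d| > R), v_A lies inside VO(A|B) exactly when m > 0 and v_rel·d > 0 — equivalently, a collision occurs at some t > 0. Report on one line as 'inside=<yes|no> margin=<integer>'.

d = (0, -5),  |d|² = 25;  R = 3+1 = 4,  c = 25−4² = 9
v_rel = (-5, -13),  |v_rel|² = 194;  v_rel·d = (-5)·(0) + (-13)·(-5) = 65
194·t² − 130·t + 9 = 0  ⇒  m = 65² − 194·9 = 2479
m = 2479 > 0,  v_rel·d = 65 > 0  ⇒  inside

inside=yes margin=2479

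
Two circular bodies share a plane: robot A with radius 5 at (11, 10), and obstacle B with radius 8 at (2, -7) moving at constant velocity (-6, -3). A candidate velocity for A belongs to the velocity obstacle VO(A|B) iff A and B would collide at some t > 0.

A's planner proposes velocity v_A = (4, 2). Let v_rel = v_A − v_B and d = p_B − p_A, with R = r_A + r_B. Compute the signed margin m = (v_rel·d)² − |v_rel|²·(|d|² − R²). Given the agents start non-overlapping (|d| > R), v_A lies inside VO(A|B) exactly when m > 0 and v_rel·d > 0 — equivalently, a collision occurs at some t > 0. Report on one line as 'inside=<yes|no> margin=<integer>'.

d = (-9, -17),  |d|² = 370;  R = 5+8 = 13,  c = 370−13² = 201
v_rel = (10, 5),  |v_rel|² = 125;  v_rel·d = (10)·(-9) + (5)·(-17) = -175
125·t² + 350·t + 201 = 0  ⇒  m = (-175)² − 125·201 = 5500
m = 5500 > 0,  v_rel·d = -175 < 0  ⇒  outside

inside=no margin=5500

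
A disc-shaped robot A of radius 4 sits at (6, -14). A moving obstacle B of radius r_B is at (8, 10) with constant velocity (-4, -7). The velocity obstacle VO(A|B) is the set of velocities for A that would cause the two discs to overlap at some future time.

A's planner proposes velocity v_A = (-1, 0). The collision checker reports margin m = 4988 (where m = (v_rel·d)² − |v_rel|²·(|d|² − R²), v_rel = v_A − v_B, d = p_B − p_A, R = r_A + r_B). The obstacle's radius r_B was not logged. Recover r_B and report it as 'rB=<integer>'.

m = 4988
d = (2, 24);  v_rel = (3, 7),  |v_rel|² = 58
v_rel×d = (3)·(24) − (7)·(2) = 58
since m = R²·58 − 58²:  R² = (3364 + 4988) / 58 = 144
R = √144 = 12  ⇒  r_B = 12 − 4 = 8

rB=8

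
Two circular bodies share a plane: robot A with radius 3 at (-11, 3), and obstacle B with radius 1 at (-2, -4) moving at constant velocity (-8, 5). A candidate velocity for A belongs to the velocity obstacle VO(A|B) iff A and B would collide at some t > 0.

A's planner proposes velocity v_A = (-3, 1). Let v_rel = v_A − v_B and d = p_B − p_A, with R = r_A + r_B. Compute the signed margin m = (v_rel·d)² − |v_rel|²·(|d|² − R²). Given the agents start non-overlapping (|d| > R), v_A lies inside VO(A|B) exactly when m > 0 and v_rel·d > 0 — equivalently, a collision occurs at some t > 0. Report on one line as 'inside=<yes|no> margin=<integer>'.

d = (9, -7),  |d|² = 130;  R = 3+1 = 4,  c = 130−4² = 114
v_rel = (5, -4),  |v_rel|² = 41;  v_rel·d = (5)·(9) + (-4)·(-7) = 73
41·t² − 146·t + 114 = 0  ⇒  m = 73² − 41·114 = 655
m = 655 > 0,  v_rel·d = 73 > 0  ⇒  inside

inside=yes margin=655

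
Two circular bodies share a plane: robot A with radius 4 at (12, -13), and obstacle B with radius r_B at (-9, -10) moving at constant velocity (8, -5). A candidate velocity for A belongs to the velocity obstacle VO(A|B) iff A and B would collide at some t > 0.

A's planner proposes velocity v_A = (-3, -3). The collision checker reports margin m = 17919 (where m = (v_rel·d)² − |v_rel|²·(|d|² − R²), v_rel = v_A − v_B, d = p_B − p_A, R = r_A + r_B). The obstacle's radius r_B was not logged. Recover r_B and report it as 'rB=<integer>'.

m = 17919
d = (-21, 3);  v_rel = (-11, 2),  |v_rel|² = 125
v_rel×d = (-11)·(3) − (2)·(-21) = 9
since m = R²·125 − 9²:  R² = (81 + 17919) / 125 = 144
R = √144 = 12  ⇒  r_B = 12 − 4 = 8

rB=8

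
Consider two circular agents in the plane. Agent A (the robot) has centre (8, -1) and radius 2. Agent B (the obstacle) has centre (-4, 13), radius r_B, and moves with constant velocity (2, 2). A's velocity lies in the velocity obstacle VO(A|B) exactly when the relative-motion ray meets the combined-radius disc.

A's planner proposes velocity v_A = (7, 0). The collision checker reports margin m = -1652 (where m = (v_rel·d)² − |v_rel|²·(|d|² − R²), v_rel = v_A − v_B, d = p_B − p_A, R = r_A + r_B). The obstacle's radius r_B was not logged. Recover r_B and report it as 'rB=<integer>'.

m = -1652
d = (-12, 14);  v_rel = (5, -2),  |v_rel|² = 29
v_rel×d = (5)·(14) − (-2)·(-12) = 46
since m = R²·29 − 46²:  R² = (2116 + -1652) / 29 = 16
R = √16 = 4  ⇒  r_B = 4 − 2 = 2

rB=2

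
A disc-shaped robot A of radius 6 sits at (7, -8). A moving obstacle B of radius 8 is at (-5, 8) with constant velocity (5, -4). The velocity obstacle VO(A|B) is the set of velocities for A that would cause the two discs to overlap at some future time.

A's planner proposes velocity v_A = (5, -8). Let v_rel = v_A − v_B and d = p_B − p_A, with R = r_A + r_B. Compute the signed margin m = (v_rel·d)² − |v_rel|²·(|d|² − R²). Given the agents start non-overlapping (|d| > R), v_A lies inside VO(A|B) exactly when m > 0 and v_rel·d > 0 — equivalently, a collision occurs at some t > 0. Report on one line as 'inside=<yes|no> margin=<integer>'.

d = (-12, 16),  |d|² = 400;  R = 6+8 = 14,  c = 400−14² = 204
v_rel = (0, -4),  |v_rel|² = 16;  v_rel·d = (0)·(-12) + (-4)·(16) = -64
16·t² + 128·t + 204 = 0  ⇒  m = (-64)² − 16·204 = 832
m = 832 > 0,  v_rel·d = -64 < 0  ⇒  outside

inside=no margin=832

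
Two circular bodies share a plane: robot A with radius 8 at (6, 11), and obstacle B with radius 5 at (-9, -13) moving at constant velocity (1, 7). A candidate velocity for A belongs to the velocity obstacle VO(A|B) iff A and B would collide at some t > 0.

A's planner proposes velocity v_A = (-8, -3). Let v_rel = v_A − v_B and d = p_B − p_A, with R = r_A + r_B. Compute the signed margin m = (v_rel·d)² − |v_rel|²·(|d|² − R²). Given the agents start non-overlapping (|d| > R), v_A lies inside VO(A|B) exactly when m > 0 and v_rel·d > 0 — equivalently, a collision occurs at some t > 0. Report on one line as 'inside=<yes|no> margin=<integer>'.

d = (-15, -24),  |d|² = 801;  R = 8+5 = 13,  c = 801−13² = 632
v_rel = (-9, -10),  |v_rel|² = 181;  v_rel·d = (-9)·(-15) + (-10)·(-24) = 375
181·t² − 750·t + 632 = 0  ⇒  m = 375² − 181·632 = 26233
m = 26233 > 0,  v_rel·d = 375 > 0  ⇒  inside

inside=yes margin=26233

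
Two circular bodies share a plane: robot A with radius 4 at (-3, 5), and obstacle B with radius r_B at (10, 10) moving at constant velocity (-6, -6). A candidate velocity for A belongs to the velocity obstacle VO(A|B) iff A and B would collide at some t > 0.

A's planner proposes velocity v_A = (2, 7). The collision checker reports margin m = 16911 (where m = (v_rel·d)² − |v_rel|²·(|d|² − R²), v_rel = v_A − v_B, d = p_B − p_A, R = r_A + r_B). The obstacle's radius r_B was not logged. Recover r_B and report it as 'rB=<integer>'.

m = 16911
d = (13, 5);  v_rel = (8, 13),  |v_rel|² = 233
v_rel×d = (8)·(5) − (13)·(13) = -129
since m = R²·233 − (-129)²:  R² = (16641 + 16911) / 233 = 144
R = √144 = 12  ⇒  r_B = 12 − 4 = 8

rB=8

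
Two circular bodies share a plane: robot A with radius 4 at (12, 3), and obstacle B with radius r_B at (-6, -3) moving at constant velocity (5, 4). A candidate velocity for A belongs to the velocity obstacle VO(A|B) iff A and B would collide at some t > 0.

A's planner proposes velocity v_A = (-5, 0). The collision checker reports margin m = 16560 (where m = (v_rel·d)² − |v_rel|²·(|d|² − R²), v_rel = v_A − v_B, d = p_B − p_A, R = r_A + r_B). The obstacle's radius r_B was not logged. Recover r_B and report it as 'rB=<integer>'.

m = 16560
d = (-18, -6);  v_rel = (-10, -4),  |v_rel|² = 116
v_rel×d = (-10)·(-6) − (-4)·(-18) = -12
since m = R²·116 − (-12)²:  R² = (144 + 16560) / 116 = 144
R = √144 = 12  ⇒  r_B = 12 − 4 = 8

rB=8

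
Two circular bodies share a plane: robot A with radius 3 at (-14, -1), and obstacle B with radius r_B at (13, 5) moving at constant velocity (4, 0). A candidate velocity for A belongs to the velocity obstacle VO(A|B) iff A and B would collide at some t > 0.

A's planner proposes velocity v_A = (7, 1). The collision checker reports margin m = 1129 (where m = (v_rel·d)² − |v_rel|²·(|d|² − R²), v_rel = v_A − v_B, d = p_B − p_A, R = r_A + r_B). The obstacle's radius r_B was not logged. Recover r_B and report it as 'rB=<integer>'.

m = 1129
d = (27, 6);  v_rel = (3, 1),  |v_rel|² = 10
v_rel×d = (3)·(6) − (1)·(27) = -9
since m = R²·10 − (-9)²:  R² = (81 + 1129) / 10 = 121
R = √121 = 11  ⇒  r_B = 11 − 3 = 8

rB=8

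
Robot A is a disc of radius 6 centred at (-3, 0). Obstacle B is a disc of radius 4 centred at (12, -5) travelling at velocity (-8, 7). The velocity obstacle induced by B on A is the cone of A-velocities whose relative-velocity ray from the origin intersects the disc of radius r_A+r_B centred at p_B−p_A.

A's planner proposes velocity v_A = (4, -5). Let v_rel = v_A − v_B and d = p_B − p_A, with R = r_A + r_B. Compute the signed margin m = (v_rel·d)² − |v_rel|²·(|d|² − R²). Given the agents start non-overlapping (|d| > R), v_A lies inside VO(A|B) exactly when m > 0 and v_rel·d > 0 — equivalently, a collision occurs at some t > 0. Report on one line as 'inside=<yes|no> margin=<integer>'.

d = (15, -5),  |d|² = 250;  R = 6+4 = 10,  c = 250−10² = 150
v_rel = (12, -12),  |v_rel|² = 288;  v_rel·d = (12)·(15) + (-12)·(-5) = 240
288·t² − 480·t + 150 = 0  ⇒  m = 240² − 288·150 = 14400
m = 14400 > 0,  v_rel·d = 240 > 0  ⇒  inside

inside=yes margin=14400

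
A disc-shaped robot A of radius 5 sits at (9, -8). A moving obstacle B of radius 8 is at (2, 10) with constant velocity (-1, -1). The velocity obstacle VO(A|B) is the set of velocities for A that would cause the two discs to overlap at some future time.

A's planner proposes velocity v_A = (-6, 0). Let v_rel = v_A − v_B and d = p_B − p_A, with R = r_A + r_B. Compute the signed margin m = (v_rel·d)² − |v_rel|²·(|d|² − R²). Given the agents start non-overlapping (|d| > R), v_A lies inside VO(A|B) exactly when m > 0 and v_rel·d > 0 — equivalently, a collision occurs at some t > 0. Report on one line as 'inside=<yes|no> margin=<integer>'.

d = (-7, 18),  |d|² = 373;  R = 5+8 = 13,  c = 373−13² = 204
v_rel = (-5, 1),  |v_rel|² = 26;  v_rel·d = (-5)·(-7) + (1)·(18) = 53
26·t² − 106·t + 204 = 0  ⇒  m = 53² − 26·204 = -2495
m = -2495 < 0,  v_rel·d = 53 > 0  ⇒  outside

inside=no margin=-2495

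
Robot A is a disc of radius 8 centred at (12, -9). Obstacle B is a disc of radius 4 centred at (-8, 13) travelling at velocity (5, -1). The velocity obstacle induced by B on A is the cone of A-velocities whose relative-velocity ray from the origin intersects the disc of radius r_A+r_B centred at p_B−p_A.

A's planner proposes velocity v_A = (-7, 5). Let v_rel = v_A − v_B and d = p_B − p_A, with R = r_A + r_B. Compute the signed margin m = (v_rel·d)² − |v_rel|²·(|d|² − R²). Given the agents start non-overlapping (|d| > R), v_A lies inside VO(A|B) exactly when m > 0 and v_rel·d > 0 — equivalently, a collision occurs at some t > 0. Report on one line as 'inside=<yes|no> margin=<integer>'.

d = (-20, 22),  |d|² = 884;  R = 8+4 = 12,  c = 884−12² = 740
v_rel = (-12, 6),  |v_rel|² = 180;  v_rel·d = (-12)·(-20) + (6)·(22) = 372
180·t² − 744·t + 740 = 0  ⇒  m = 372² − 180·740 = 5184
m = 5184 > 0,  v_rel·d = 372 > 0  ⇒  inside

inside=yes margin=5184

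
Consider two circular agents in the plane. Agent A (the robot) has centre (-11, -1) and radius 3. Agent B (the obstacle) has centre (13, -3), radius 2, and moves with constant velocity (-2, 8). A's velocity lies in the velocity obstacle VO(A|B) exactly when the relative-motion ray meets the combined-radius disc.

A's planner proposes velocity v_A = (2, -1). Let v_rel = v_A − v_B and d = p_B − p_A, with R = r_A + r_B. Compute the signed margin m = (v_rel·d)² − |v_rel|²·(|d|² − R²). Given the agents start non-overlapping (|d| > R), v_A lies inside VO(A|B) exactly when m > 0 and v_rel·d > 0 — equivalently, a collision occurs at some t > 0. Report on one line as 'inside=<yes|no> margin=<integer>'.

d = (24, -2),  |d|² = 580;  R = 3+2 = 5,  c = 580−5² = 555
v_rel = (4, -9),  |v_rel|² = 97;  v_rel·d = (4)·(24) + (-9)·(-2) = 114
97·t² − 228·t + 555 = 0  ⇒  m = 114² − 97·555 = -40839
m = -40839 < 0,  v_rel·d = 114 > 0  ⇒  outside

inside=no margin=-40839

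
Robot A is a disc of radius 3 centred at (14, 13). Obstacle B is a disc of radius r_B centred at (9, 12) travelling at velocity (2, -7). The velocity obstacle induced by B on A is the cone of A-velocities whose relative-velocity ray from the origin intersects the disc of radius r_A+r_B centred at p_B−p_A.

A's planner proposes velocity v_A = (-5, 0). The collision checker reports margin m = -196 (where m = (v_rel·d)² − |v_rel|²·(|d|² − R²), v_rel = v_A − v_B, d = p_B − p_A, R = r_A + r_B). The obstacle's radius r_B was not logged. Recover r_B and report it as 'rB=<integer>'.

m = -196
d = (-5, -1);  v_rel = (-7, 7),  |v_rel|² = 98
v_rel×d = (-7)·(-1) − (7)·(-5) = 42
since m = R²·98 − 42²:  R² = (1764 + -196) / 98 = 16
R = √16 = 4  ⇒  r_B = 4 − 3 = 1

rB=1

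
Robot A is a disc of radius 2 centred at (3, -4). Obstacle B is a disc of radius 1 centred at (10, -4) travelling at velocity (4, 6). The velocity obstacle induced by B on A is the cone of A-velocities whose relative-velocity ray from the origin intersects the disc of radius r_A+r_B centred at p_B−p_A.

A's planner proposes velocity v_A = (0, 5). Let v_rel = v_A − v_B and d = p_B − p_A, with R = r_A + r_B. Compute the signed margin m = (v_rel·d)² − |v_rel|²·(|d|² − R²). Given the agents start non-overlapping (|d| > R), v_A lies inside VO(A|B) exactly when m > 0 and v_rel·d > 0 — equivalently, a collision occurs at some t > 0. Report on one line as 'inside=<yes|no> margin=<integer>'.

d = (7, 0),  |d|² = 49;  R = 2+1 = 3,  c = 49−3² = 40
v_rel = (-4, -1),  |v_rel|² = 17;  v_rel·d = (-4)·(7) + (-1)·(0) = -28
17·t² + 56·t + 40 = 0  ⇒  m = (-28)² − 17·40 = 104
m = 104 > 0,  v_rel·d = -28 < 0  ⇒  outside

inside=no margin=104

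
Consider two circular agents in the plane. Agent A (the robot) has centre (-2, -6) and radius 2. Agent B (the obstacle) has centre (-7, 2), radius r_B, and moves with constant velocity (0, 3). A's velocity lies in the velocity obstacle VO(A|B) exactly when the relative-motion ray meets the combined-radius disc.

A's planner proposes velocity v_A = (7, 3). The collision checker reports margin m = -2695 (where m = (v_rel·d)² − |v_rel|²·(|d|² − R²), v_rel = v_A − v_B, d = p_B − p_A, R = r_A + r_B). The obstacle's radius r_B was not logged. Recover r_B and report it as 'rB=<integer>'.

m = -2695
d = (-5, 8);  v_rel = (7, 0),  |v_rel|² = 49
v_rel×d = (7)·(8) − (0)·(-5) = 56
since m = R²·49 − 56²:  R² = (3136 + -2695) / 49 = 9
R = √9 = 3  ⇒  r_B = 3 − 2 = 1

rB=1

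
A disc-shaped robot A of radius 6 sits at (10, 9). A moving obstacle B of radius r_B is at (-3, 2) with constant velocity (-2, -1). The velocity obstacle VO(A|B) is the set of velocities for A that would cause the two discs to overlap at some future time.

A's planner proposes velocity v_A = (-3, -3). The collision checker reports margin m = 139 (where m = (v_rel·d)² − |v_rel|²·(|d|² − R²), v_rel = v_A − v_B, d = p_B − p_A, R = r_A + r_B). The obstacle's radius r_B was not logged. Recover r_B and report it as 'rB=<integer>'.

m = 139
d = (-13, -7);  v_rel = (-1, -2),  |v_rel|² = 5
v_rel×d = (-1)·(-7) − (-2)·(-13) = -19
since m = R²·5 − (-19)²:  R² = (361 + 139) / 5 = 100
R = √100 = 10  ⇒  r_B = 10 − 6 = 4

rB=4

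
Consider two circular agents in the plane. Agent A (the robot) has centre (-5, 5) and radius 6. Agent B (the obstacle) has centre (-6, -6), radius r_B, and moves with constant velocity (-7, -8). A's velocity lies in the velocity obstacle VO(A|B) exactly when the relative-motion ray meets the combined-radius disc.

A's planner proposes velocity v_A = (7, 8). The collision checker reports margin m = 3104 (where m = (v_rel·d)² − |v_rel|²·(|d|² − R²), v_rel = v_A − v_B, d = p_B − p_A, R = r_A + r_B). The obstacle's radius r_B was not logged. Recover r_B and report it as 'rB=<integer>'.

m = 3104
d = (-1, -11);  v_rel = (14, 16),  |v_rel|² = 452
v_rel×d = (14)·(-11) − (16)·(-1) = -138
since m = R²·452 − (-138)²:  R² = (19044 + 3104) / 452 = 49
R = √49 = 7  ⇒  r_B = 7 − 6 = 1

rB=1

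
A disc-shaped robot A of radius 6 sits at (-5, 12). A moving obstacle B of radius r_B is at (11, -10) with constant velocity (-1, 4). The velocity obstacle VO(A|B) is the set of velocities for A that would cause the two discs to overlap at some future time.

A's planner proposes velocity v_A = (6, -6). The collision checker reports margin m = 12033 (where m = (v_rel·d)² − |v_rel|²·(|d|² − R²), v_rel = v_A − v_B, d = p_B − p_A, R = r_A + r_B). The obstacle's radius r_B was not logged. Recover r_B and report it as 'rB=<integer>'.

m = 12033
d = (16, -22);  v_rel = (7, -10),  |v_rel|² = 149
v_rel×d = (7)·(-22) − (-10)·(16) = 6
since m = R²·149 − 6²:  R² = (36 + 12033) / 149 = 81
R = √81 = 9  ⇒  r_B = 9 − 6 = 3

rB=3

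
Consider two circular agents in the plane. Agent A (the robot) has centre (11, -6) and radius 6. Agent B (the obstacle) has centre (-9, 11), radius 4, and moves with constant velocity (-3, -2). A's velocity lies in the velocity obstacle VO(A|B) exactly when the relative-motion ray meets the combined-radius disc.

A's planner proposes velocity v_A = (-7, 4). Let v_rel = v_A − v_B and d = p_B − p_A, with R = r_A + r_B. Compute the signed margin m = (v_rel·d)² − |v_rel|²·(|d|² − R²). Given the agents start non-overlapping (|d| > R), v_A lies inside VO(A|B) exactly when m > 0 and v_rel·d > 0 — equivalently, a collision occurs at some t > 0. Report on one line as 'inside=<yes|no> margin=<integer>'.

d = (-20, 17),  |d|² = 689;  R = 6+4 = 10,  c = 689−10² = 589
v_rel = (-4, 6),  |v_rel|² = 52;  v_rel·d = (-4)·(-20) + (6)·(17) = 182
52·t² − 364·t + 589 = 0  ⇒  m = 182² − 52·589 = 2496
m = 2496 > 0,  v_rel·d = 182 > 0  ⇒  inside

inside=yes margin=2496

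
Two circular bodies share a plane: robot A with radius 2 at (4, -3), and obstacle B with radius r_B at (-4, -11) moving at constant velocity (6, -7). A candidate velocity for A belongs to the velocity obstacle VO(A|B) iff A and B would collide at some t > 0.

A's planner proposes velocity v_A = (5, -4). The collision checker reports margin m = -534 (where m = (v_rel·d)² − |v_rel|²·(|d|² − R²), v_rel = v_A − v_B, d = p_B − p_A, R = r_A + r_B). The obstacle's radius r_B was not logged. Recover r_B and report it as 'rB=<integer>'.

m = -534
d = (-8, -8);  v_rel = (-1, 3),  |v_rel|² = 10
v_rel×d = (-1)·(-8) − (3)·(-8) = 32
since m = R²·10 − 32²:  R² = (1024 + -534) / 10 = 49
R = √49 = 7  ⇒  r_B = 7 − 2 = 5

rB=5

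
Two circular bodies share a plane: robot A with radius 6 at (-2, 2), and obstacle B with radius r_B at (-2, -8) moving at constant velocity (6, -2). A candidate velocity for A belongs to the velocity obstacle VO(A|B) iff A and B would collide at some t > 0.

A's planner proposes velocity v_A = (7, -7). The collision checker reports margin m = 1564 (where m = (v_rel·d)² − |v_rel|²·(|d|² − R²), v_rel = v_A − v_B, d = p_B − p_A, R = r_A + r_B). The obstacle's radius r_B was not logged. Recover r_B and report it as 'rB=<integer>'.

m = 1564
d = (0, -10);  v_rel = (1, -5),  |v_rel|² = 26
v_rel×d = (1)·(-10) − (-5)·(0) = -10
since m = R²·26 − (-10)²:  R² = (100 + 1564) / 26 = 64
R = √64 = 8  ⇒  r_B = 8 − 6 = 2

rB=2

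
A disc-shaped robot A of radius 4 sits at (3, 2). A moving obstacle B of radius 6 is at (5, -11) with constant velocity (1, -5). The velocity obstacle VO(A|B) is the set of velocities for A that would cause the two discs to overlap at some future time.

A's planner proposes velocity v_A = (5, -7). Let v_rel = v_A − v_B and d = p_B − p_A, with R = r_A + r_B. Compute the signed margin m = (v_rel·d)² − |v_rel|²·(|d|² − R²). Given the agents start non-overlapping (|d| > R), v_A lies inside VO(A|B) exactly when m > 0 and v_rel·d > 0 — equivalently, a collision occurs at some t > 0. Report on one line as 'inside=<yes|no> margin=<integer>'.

d = (2, -13),  |d|² = 173;  R = 4+6 = 10,  c = 173−10² = 73
v_rel = (4, -2),  |v_rel|² = 20;  v_rel·d = (4)·(2) + (-2)·(-13) = 34
20·t² − 68·t + 73 = 0  ⇒  m = 34² − 20·73 = -304
m = -304 < 0,  v_rel·d = 34 > 0  ⇒  outside

inside=no margin=-304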